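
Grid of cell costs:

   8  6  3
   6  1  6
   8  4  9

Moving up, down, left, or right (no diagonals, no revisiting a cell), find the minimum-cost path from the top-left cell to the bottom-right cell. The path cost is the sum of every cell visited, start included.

28

Path (0,0) -> (0,1) -> (1,1) -> (2,1) -> (2,2): 8 + 6 + 1 + 4 + 9 = 28.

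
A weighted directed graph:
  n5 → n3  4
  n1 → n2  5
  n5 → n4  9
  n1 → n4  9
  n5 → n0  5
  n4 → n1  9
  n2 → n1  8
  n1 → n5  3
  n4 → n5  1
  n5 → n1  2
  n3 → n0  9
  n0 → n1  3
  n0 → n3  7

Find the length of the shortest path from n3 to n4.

21

Candidate routes:
n3 -> n0 -> n1 -> n5 -> n4: 9 + 3 + 3 + 9 = 24
n3 -> n0 -> n1 -> n4: 9 + 3 + 9 = 21
Shortest: 21.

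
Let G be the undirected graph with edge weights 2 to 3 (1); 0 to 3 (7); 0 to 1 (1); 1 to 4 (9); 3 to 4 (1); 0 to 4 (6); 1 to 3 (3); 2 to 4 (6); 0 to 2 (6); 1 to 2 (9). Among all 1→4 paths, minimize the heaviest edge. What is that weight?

3

A few of the 1→4 routes:
1 → 3 → 2 → 4: max(3, 1, 6) = 6
1 → 0 → 4: max(1, 6) = 6
1 → 0 → 2 → 3 → 4: max(1, 6, 1, 1) = 6
1 → 3 → 2 → 0 → 4: max(3, 1, 6, 6) = 6
1 → 3 → 4: max(3, 1) = 3
1 → 0 → 2 → 4: max(1, 6, 6) = 6
Smallest bottleneck: 3.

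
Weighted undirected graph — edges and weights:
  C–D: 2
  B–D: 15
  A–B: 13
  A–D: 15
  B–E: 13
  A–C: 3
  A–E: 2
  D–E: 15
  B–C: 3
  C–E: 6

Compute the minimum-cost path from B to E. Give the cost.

8

Checking several routes:
B -> C -> E: 3 + 6 = 9
B -> C -> A -> E: 3 + 3 + 2 = 8
B -> A -> E: 13 + 2 = 15
B -> E: 13
Best route has total 8.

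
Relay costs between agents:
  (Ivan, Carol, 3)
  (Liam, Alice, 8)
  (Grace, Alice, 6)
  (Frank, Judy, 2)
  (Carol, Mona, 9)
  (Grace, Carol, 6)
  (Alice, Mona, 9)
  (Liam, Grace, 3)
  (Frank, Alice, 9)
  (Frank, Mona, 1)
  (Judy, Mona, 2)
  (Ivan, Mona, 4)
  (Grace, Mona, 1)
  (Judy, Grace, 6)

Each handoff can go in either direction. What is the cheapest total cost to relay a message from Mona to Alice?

A few of the Mona→Alice routes:
Mona-Judy-Frank-Alice: 2 + 2 + 9 = 13
Mona-Grace-Alice: 1 + 6 = 7
Mona-Frank-Alice: 1 + 9 = 10
Mona-Grace-Liam-Alice: 1 + 3 + 8 = 12
Mona-Judy-Grace-Alice: 2 + 6 + 6 = 14
Mona-Alice: 9
Best route has total 7.

7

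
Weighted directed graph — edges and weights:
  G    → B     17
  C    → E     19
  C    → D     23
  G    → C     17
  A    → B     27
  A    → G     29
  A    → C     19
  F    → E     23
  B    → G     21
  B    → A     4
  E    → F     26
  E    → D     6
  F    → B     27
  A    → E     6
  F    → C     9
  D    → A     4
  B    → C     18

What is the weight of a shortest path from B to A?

Checking several routes:
B - A: 4
B - C - D - A: 18 + 23 + 4 = 45
B - C - E - D - A: 18 + 19 + 6 + 4 = 47
Shortest: 4.

4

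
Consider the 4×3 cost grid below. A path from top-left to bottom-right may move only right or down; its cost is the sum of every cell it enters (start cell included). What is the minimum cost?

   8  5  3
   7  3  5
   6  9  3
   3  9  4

28

Path [0,0] [0,1] [0,2] [1,2] [2,2] [3,2]: 8 + 5 + 3 + 5 + 3 + 4 = 28.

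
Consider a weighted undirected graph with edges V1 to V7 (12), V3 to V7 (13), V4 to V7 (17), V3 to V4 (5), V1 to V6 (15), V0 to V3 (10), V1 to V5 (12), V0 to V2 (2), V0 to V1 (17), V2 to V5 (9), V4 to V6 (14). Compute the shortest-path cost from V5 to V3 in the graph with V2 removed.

37

Routes from V5 to V3 avoiding V2:
V5-V1-V7-V4-V3: 12 + 12 + 17 + 5 = 46
V5-V1-V7-V3: 12 + 12 + 13 = 37
V5-V1-V6-V4-V7-V3: 12 + 15 + 14 + 17 + 13 = 71
V5-V1-V6-V4-V3: 12 + 15 + 14 + 5 = 46
V5-V1-V0-V3: 12 + 17 + 10 = 39
Shortest: 37.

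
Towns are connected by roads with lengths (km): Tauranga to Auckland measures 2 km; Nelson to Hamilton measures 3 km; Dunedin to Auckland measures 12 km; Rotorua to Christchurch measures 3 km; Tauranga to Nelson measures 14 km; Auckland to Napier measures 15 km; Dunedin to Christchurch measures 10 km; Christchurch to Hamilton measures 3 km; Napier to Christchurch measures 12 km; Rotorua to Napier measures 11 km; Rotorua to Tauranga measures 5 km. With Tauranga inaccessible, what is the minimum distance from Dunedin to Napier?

22

Candidate routes:
Dunedin → Christchurch → Napier: 10 + 12 = 22
Dunedin → Christchurch → Rotorua → Napier: 10 + 3 + 11 = 24
Dunedin → Auckland → Napier: 12 + 15 = 27
The minimum is 22 km.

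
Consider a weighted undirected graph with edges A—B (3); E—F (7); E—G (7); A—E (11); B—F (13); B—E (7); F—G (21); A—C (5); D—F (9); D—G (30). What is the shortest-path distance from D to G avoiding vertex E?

Paths from D to G avoiding E:
D → F → G: 9 + 21 = 30
D → G: 30
Best route has total 30.

30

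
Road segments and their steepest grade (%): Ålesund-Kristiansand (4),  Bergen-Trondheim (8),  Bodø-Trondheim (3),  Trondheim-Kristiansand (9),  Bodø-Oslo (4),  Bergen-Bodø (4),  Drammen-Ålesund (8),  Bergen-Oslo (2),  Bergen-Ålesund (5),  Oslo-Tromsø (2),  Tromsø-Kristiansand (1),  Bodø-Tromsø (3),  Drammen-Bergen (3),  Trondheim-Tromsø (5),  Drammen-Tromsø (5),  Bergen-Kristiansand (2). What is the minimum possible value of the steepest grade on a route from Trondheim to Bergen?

Some routes from Trondheim to Bergen:
Trondheim -> Bodø -> Bergen: max(3, 4) = 4
Trondheim -> Bodø -> Tromsø -> Kristiansand -> Bergen: max(3, 3, 1, 2) = 3
Trondheim -> Bodø -> Tromsø -> Oslo -> Bergen: max(3, 3, 2, 2) = 3
Smallest bottleneck: 3%.

3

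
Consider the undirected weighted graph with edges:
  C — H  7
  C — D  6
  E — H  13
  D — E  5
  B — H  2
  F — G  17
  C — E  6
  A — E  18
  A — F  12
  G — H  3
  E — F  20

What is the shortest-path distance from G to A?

29

Some routes from G to A:
G - H - E - A: 3 + 13 + 18 = 34
G - H - C - D - E - A: 3 + 7 + 6 + 5 + 18 = 39
G - H - C - E - A: 3 + 7 + 6 + 18 = 34
G - H - C - E - F - A: 3 + 7 + 6 + 20 + 12 = 48
G - F - A: 17 + 12 = 29
Shortest: 29.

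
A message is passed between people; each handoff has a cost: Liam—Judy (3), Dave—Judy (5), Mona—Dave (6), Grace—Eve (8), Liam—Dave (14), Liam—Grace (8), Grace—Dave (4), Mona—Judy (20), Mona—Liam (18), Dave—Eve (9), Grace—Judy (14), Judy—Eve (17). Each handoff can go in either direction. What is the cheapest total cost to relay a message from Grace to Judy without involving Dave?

Routes from Grace to Judy avoiding Dave:
Grace -> Judy: 14
Grace -> Liam -> Judy: 8 + 3 = 11
Grace -> Eve -> Judy: 8 + 17 = 25
Grace -> Liam -> Mona -> Judy: 8 + 18 + 20 = 46
Best route has total 11.

11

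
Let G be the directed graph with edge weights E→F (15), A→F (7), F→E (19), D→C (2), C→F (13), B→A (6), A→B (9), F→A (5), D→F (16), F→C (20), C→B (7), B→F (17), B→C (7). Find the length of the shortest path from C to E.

32

Candidate routes:
C - B - F - E: 7 + 17 + 19 = 43
C - B - A - F - E: 7 + 6 + 7 + 19 = 39
C - F - E: 13 + 19 = 32
Shortest: 32.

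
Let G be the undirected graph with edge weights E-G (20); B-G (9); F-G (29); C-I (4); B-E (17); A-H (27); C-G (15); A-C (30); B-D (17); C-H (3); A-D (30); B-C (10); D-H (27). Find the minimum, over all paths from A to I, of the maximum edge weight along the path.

27

A few of the A→I routes:
A-H-D-B-C-I: max(27, 27, 17, 10, 4) = 27
A-H-D-B-E-G-C-I: max(27, 27, 17, 17, 20, 15, 4) = 27
A-H-D-B-G-C-I: max(27, 27, 17, 9, 15, 4) = 27
The minimum achievable maximum is 27.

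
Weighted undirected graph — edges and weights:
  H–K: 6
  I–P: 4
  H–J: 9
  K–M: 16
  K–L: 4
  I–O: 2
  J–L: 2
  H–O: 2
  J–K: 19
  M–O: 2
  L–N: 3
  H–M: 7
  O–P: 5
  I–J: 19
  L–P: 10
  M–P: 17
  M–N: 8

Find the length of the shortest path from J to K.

6

A few of the J→K routes:
J-L-P-O-H-K: 2 + 10 + 5 + 2 + 6 = 25
J-K: 19
J-H-K: 9 + 6 = 15
J-L-K: 2 + 4 = 6
J-L-N-M-O-H-K: 2 + 3 + 8 + 2 + 2 + 6 = 23
Shortest: 6.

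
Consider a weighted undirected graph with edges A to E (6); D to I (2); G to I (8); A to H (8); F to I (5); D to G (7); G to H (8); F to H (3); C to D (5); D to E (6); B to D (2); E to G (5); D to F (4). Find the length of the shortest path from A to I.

Some routes from A to I:
A→E→G→I: 6 + 5 + 8 = 19
A→E→D→I: 6 + 6 + 2 = 14
A→H→F→I: 8 + 3 + 5 = 16
A→H→F→D→I: 8 + 3 + 4 + 2 = 17
The minimum is 14.

14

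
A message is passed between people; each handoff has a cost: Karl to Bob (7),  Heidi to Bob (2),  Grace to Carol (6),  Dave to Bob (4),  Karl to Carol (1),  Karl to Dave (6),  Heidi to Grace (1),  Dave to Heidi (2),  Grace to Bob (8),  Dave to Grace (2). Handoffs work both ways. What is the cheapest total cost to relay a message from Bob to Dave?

4

A few of the Bob→Dave routes:
Bob - Grace - Heidi - Dave: 8 + 1 + 2 = 11
Bob - Heidi - Dave: 2 + 2 = 4
Bob - Heidi - Grace - Dave: 2 + 1 + 2 = 5
Bob - Dave: 4
Bob - Grace - Dave: 8 + 2 = 10
The minimum is 4.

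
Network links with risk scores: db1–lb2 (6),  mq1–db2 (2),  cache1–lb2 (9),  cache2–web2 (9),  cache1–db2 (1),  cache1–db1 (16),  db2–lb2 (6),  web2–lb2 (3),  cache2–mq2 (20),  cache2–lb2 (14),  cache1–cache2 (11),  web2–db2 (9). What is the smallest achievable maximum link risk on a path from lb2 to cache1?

6

A few of the lb2→cache1 routes:
lb2-db2-cache1: max(6, 1) = 6
lb2-web2-cache2-cache1: max(3, 9, 11) = 11
lb2-web2-db2-cache1: max(3, 9, 1) = 9
lb2-db2-web2-cache2-cache1: max(6, 9, 9, 11) = 11
lb2-cache1: max(9) = 9
The minimum achievable maximum is 6.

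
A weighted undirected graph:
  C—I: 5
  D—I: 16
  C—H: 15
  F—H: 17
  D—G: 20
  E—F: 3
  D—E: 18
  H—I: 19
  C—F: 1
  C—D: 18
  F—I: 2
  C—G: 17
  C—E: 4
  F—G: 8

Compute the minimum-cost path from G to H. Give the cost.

Comparing a few candidate routes:
G→C→H: 17 + 15 = 32
G→F→H: 8 + 17 = 25
G→F→I→H: 8 + 2 + 19 = 29
G→F→E→C→H: 8 + 3 + 4 + 15 = 30
G→F→C→H: 8 + 1 + 15 = 24
G→F→I→C→H: 8 + 2 + 5 + 15 = 30
Shortest: 24.

24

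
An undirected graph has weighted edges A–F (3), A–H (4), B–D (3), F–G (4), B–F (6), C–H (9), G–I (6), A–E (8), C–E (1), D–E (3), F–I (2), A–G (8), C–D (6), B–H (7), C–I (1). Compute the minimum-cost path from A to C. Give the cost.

6

Comparing a few candidate routes:
A-H-C: 4 + 9 = 13
A-F-G-I-C: 3 + 4 + 6 + 1 = 14
A-F-I-C: 3 + 2 + 1 = 6
A-G-F-I-C: 8 + 4 + 2 + 1 = 15
A-E-C: 8 + 1 = 9
Best route has total 6.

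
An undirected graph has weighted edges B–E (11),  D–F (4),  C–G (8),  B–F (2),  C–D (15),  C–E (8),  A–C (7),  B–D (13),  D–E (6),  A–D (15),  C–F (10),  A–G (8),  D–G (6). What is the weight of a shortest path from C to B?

Some routes from C to B:
C - E - B: 8 + 11 = 19
C - F - B: 10 + 2 = 12
C - G - D - F - B: 8 + 6 + 4 + 2 = 20
C - E - D - F - B: 8 + 6 + 4 + 2 = 20
Best route has total 12.

12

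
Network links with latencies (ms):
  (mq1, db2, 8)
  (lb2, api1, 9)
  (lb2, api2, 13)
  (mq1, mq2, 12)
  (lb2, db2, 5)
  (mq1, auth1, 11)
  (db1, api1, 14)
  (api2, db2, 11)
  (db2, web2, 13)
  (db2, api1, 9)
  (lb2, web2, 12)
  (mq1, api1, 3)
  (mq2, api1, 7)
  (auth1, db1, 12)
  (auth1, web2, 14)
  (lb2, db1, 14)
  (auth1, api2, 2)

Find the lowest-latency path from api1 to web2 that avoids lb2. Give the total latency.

Some routes from api1 to web2 avoiding lb2:
api1 - db2 - web2: 9 + 13 = 22
api1 - mq1 - db2 - web2: 3 + 8 + 13 = 24
api1 - mq1 - auth1 - web2: 3 + 11 + 14 = 28
api1 - db2 - api2 - auth1 - web2: 9 + 11 + 2 + 14 = 36
Best route has total 22 ms.

22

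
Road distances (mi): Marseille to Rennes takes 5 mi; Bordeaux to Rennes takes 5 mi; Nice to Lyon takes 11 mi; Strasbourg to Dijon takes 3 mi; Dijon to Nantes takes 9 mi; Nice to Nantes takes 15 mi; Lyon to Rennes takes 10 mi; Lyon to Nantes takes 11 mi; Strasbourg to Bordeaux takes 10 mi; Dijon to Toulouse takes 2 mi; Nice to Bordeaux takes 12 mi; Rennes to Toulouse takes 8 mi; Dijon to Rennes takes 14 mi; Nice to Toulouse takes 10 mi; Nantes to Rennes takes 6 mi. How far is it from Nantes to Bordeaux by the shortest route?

11

A few of the Nantes→Bordeaux routes:
Nantes→Dijon→Strasbourg→Bordeaux: 9 + 3 + 10 = 22
Nantes→Rennes→Bordeaux: 6 + 5 = 11
Nantes→Dijon→Toulouse→Rennes→Bordeaux: 9 + 2 + 8 + 5 = 24
Best route has total 11 mi.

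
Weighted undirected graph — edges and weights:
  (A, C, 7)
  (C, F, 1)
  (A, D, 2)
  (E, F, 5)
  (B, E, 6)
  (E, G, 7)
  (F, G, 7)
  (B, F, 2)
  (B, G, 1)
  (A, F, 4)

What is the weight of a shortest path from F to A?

4

Candidate routes:
F → C → A: 1 + 7 = 8
F → A: 4
Best route has total 4.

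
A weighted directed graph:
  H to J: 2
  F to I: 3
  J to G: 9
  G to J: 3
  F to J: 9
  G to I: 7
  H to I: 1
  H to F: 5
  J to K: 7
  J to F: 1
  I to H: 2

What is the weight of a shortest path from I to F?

Candidate routes:
I-H-J-F: 2 + 2 + 1 = 5
I-H-F: 2 + 5 = 7
The minimum is 5.

5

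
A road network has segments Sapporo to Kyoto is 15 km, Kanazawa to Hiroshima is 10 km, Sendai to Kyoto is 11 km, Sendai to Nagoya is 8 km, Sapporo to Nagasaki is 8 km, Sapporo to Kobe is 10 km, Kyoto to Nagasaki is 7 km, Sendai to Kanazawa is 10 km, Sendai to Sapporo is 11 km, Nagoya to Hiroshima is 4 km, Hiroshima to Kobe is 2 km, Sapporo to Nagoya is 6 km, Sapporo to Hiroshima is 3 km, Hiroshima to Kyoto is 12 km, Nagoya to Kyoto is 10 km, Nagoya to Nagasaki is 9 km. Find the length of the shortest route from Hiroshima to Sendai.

12

Checking several routes:
Hiroshima - Nagoya - Sendai: 4 + 8 = 12
Hiroshima - Sapporo - Nagoya - Sendai: 3 + 6 + 8 = 17
Hiroshima - Kanazawa - Sendai: 10 + 10 = 20
Hiroshima - Sapporo - Sendai: 3 + 11 = 14
The minimum is 12 km.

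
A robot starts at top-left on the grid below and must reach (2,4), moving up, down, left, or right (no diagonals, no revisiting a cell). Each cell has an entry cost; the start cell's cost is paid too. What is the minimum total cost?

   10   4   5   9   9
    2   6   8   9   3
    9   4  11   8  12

50

Path r0c0 → r1c0 → r1c1 → r1c2 → r1c3 → r1c4 → r2c4: 10 + 2 + 6 + 8 + 9 + 3 + 12 = 50.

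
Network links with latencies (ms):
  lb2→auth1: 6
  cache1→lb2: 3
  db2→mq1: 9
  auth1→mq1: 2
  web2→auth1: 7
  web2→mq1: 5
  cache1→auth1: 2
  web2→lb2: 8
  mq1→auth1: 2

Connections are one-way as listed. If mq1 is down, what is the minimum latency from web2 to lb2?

8

Paths from web2 to lb2 avoiding mq1:
web2-lb2: 8
Best route has total 8 ms.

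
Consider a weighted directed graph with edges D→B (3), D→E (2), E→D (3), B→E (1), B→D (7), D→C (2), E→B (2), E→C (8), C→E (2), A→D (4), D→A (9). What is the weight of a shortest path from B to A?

Candidate routes:
B → D → A: 7 + 9 = 16
B → E → D → A: 1 + 3 + 9 = 13
The minimum is 13.

13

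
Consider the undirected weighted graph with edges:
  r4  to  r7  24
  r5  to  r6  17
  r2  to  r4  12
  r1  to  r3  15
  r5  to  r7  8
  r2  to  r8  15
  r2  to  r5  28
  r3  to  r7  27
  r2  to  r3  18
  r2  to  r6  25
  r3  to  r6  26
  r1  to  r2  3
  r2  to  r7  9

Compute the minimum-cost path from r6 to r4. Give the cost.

37

A few of the r6→r4 routes:
r6 - r5 - r7 - r4: 17 + 8 + 24 = 49
r6 - r5 - r7 - r2 - r4: 17 + 8 + 9 + 12 = 46
r6 - r2 - r4: 25 + 12 = 37
r6 - r3 - r2 - r4: 26 + 18 + 12 = 56
The minimum is 37.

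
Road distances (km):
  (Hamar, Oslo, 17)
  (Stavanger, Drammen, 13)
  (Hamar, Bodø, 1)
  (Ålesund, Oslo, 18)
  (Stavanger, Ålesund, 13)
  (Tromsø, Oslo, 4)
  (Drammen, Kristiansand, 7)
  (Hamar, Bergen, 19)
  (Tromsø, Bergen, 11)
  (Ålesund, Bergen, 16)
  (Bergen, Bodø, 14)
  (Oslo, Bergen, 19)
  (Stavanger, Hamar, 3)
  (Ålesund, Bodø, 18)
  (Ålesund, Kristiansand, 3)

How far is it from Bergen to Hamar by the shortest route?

15

Checking several routes:
Bergen - Tromsø - Oslo - Hamar: 11 + 4 + 17 = 32
Bergen - Oslo - Hamar: 19 + 17 = 36
Bergen - Hamar: 19
Bergen - Ålesund - Stavanger - Hamar: 16 + 13 + 3 = 32
Bergen - Bodø - Hamar: 14 + 1 = 15
Bergen - Ålesund - Bodø - Hamar: 16 + 18 + 1 = 35
The minimum is 15 km.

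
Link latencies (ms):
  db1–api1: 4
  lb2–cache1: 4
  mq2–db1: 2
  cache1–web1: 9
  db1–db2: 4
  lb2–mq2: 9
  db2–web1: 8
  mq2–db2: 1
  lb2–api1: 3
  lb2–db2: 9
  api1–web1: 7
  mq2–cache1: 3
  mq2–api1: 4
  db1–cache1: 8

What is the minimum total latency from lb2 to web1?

10

Some routes from lb2 to web1:
lb2 → db2 → web1: 9 + 8 = 17
lb2 → api1 → mq2 → db2 → web1: 3 + 4 + 1 + 8 = 16
lb2 → cache1 → mq2 → db2 → web1: 4 + 3 + 1 + 8 = 16
lb2 → api1 → web1: 3 + 7 = 10
lb2 → cache1 → web1: 4 + 9 = 13
The minimum is 10 ms.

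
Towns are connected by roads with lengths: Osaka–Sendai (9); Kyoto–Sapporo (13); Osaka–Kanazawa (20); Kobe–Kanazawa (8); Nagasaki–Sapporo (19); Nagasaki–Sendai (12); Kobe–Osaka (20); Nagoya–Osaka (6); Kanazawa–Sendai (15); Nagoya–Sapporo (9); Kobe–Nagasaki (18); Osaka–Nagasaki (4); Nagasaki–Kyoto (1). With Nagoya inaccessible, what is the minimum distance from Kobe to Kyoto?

19

Checking several routes:
Kobe→Kanazawa→Osaka→Nagasaki→Kyoto: 8 + 20 + 4 + 1 = 33
Kobe→Osaka→Nagasaki→Kyoto: 20 + 4 + 1 = 25
Kobe→Nagasaki→Kyoto: 18 + 1 = 19
The minimum is 19.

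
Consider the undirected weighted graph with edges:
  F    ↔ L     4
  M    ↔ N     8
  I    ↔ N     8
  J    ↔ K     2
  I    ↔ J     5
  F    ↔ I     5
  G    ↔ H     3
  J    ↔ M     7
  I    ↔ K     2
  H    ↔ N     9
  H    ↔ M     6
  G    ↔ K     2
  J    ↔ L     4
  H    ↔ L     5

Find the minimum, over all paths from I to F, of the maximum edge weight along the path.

4

Some routes from I to F:
I-F: max(5) = 5
I-K-J-L-F: max(2, 2, 4, 4) = 4
I-J-L-F: max(5, 4, 4) = 5
I-J-K-G-H-L-F: max(5, 2, 2, 3, 5, 4) = 5
I-K-G-H-L-F: max(2, 2, 3, 5, 4) = 5
Best route has worst link 4.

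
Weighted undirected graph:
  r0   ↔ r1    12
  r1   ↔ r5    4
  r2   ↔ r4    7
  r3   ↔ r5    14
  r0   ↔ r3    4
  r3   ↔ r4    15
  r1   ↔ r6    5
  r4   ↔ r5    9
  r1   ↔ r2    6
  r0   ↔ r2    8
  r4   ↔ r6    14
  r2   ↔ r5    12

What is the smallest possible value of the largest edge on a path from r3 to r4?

A few of the r3→r4 routes:
r3-r0-r2-r1-r5-r4: max(4, 8, 6, 4, 9) = 9
r3-r0-r2-r4: max(4, 8, 7) = 8
r3-r0-r2-r5-r4: max(4, 8, 12, 9) = 12
The minimum achievable maximum is 8.

8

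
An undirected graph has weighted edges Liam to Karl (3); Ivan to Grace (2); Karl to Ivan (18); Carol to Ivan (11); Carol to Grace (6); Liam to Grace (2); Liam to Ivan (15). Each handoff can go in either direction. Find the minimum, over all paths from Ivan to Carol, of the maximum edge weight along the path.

Comparing a few candidate routes:
Ivan→Grace→Carol: max(2, 6) = 6
Ivan→Liam→Grace→Carol: max(15, 2, 6) = 15
Ivan→Carol: max(11) = 11
The minimum achievable maximum is 6.

6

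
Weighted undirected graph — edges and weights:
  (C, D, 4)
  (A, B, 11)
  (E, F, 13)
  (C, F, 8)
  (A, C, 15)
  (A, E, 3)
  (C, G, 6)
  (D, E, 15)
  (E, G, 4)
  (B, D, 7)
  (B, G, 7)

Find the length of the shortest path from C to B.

11

Checking several routes:
C→G→B: 6 + 7 = 13
C→D→B: 4 + 7 = 11
C→G→E→A→B: 6 + 4 + 3 + 11 = 24
Shortest: 11.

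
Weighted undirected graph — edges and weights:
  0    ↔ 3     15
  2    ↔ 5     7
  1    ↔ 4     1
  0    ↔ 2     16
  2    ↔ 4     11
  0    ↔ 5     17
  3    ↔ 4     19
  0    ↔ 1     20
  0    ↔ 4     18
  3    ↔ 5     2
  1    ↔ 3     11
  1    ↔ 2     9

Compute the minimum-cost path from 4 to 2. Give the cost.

Comparing a few candidate routes:
4-0-2: 18 + 16 = 34
4-3-5-2: 19 + 2 + 7 = 28
4-2: 11
4-1-3-5-2: 1 + 11 + 2 + 7 = 21
4-1-2: 1 + 9 = 10
The minimum is 10.

10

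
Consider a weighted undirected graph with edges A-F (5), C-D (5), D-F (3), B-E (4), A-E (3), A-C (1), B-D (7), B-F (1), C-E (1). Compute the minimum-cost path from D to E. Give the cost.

Some routes from D to E:
D - B - E: 7 + 4 = 11
D - C - E: 5 + 1 = 6
D - F - A - E: 3 + 5 + 3 = 11
D - F - A - C - E: 3 + 5 + 1 + 1 = 10
D - F - B - E: 3 + 1 + 4 = 8
D - C - A - E: 5 + 1 + 3 = 9
Shortest: 6.

6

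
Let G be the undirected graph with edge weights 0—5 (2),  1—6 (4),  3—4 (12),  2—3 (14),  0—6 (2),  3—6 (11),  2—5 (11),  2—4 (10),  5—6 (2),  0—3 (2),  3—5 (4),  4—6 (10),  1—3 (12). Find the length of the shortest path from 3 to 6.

A few of the 3→6 routes:
3-5-0-6: 4 + 2 + 2 = 8
3-0-6: 2 + 2 = 4
3-0-5-6: 2 + 2 + 2 = 6
3-5-6: 4 + 2 = 6
3-6: 11
Best route has total 4.

4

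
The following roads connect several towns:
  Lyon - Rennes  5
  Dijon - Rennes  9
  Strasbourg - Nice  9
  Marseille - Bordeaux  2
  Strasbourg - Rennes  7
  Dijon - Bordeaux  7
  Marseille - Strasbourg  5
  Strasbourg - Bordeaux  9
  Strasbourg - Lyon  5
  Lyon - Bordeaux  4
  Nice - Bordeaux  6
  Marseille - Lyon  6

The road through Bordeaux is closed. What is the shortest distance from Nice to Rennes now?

16

Routes from Nice to Rennes avoiding Bordeaux:
Nice-Strasbourg-Lyon-Rennes: 9 + 5 + 5 = 19
Nice-Strasbourg-Rennes: 9 + 7 = 16
Nice-Strasbourg-Marseille-Lyon-Rennes: 9 + 5 + 6 + 5 = 25
Best route has total 16.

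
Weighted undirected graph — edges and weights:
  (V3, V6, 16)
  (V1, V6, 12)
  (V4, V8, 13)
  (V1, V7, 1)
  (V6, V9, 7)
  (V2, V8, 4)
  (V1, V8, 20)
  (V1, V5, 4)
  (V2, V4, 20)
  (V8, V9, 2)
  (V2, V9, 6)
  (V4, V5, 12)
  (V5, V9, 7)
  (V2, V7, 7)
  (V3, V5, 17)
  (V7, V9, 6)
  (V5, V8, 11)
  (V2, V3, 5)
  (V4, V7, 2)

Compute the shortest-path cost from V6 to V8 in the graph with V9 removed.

A few of the V6→V8 routes:
V6→V1→V5→V8: 12 + 4 + 11 = 27
V6→V3→V2→V8: 16 + 5 + 4 = 25
V6→V1→V7→V2→V8: 12 + 1 + 7 + 4 = 24
Shortest: 24.

24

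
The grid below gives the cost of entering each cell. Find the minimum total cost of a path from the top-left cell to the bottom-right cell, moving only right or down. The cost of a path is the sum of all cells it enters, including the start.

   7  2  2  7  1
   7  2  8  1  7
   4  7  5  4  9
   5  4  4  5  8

One optimal route is [0,0] → [0,1] → [0,2] → [0,3] → [1,3] → [2,3] → [3,3] → [3,4].
Its cost is 7 + 2 + 2 + 7 + 1 + 4 + 5 + 8 = 36.
For comparison, the top-then-right route costs 43.

36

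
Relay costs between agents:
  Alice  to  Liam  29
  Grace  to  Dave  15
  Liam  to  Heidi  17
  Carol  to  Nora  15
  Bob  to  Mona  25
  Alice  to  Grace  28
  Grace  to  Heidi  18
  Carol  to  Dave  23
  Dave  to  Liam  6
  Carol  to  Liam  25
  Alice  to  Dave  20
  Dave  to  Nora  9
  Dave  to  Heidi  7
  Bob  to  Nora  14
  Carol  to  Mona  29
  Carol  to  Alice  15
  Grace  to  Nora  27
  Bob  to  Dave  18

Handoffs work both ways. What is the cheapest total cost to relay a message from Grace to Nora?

24

Some routes from Grace to Nora:
Grace → Heidi → Liam → Dave → Nora: 18 + 17 + 6 + 9 = 50
Grace → Dave → Bob → Nora: 15 + 18 + 14 = 47
Grace → Nora: 27
Grace → Dave → Carol → Nora: 15 + 23 + 15 = 53
Grace → Heidi → Dave → Nora: 18 + 7 + 9 = 34
Grace → Dave → Nora: 15 + 9 = 24
The minimum is 24.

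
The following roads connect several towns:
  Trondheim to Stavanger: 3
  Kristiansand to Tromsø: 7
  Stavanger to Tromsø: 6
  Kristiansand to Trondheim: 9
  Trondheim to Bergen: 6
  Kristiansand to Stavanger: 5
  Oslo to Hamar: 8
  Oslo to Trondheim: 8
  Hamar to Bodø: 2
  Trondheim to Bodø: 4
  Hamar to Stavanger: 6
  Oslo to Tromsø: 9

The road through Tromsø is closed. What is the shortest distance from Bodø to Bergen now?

10

Paths from Bodø to Bergen avoiding Tromsø:
Bodø - Hamar - Stavanger - Kristiansand - Trondheim - Bergen: 2 + 6 + 5 + 9 + 6 = 28
Bodø - Hamar - Oslo - Trondheim - Bergen: 2 + 8 + 8 + 6 = 24
Bodø - Hamar - Stavanger - Trondheim - Bergen: 2 + 6 + 3 + 6 = 17
Bodø - Trondheim - Bergen: 4 + 6 = 10
Shortest: 10.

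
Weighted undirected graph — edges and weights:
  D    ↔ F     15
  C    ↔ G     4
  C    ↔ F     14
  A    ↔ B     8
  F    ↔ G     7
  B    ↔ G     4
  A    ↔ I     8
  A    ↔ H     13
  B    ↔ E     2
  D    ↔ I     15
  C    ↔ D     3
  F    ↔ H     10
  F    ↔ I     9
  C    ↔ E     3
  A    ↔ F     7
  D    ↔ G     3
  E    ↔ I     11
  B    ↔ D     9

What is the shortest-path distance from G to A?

Comparing a few candidate routes:
G -> B -> A: 4 + 8 = 12
G -> D -> C -> E -> B -> A: 3 + 3 + 3 + 2 + 8 = 19
G -> C -> E -> B -> A: 4 + 3 + 2 + 8 = 17
G -> F -> A: 7 + 7 = 14
The minimum is 12.

12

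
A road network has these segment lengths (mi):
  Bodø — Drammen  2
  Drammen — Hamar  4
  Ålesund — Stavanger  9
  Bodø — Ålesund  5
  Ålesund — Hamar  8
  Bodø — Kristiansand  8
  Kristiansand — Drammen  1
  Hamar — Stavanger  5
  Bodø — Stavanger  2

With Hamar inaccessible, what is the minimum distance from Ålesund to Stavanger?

Paths from Ålesund to Stavanger avoiding Hamar:
Ålesund - Bodø - Stavanger: 5 + 2 = 7
Ålesund - Stavanger: 9
Best route has total 7 mi.

7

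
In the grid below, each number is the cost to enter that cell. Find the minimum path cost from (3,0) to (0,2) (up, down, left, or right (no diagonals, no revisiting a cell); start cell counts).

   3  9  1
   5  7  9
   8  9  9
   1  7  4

27

Take r3c0→r2c0→r1c0→r0c0→r0c1→r0c2 for a total of 1 + 8 + 5 + 3 + 9 + 1 = 27.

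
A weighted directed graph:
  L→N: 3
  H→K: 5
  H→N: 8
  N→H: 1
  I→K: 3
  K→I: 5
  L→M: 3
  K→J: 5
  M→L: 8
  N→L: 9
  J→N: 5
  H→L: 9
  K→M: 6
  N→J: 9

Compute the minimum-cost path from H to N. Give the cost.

8

Candidate routes:
H → K → J → N: 5 + 5 + 5 = 15
H → L → N: 9 + 3 = 12
H → N: 8
H → K → M → L → N: 5 + 6 + 8 + 3 = 22
Best route has total 8.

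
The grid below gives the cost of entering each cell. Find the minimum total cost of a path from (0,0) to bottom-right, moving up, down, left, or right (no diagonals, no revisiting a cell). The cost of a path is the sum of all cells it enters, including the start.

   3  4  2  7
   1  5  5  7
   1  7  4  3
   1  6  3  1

16

Cheapest: r0c0 r1c0 r2c0 r3c0 r3c1 r3c2 r3c3
  3 + 1 + 1 + 1 + 6 + 3 + 1 = 16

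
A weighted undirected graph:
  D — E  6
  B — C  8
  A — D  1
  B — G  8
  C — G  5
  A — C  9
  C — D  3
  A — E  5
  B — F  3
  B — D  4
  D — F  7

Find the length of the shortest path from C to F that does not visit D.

Candidate routes:
C - B - F: 8 + 3 = 11
C - G - B - F: 5 + 8 + 3 = 16
Shortest: 11.

11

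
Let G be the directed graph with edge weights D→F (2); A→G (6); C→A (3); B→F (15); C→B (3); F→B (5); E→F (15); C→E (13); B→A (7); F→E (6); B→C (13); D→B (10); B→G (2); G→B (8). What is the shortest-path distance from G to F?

23

Paths from G to F:
G - B - C - E - F: 8 + 13 + 13 + 15 = 49
G - B - F: 8 + 15 = 23
Best route has total 23.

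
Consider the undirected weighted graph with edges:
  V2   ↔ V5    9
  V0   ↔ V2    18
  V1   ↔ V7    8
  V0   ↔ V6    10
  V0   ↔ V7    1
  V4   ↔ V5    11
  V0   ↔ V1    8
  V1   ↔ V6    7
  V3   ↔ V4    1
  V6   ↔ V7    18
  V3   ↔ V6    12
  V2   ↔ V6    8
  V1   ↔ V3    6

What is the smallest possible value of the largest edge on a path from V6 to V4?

7

A few of the V6→V4 routes:
V6 → V0 → V1 → V3 → V4: max(10, 8, 6, 1) = 10
V6 → V1 → V3 → V4: max(7, 6, 1) = 7
V6 → V0 → V7 → V1 → V3 → V4: max(10, 1, 8, 6, 1) = 10
Smallest bottleneck: 7.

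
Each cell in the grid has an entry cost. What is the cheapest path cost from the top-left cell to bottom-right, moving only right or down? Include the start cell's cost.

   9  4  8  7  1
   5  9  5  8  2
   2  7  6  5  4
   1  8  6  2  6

39

Take (0,0)→(1,0)→(2,0)→(3,0)→(3,1)→(3,2)→(3,3)→(3,4) for a total of 9 + 5 + 2 + 1 + 8 + 6 + 2 + 6 = 39.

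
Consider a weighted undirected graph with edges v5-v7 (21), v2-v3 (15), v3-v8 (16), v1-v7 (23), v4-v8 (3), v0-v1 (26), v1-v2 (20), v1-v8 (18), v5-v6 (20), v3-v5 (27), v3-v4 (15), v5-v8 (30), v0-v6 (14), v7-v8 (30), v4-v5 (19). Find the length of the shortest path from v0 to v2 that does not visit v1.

76

Comparing a few candidate routes:
v0-v6-v5-v4-v8-v3-v2: 14 + 20 + 19 + 3 + 16 + 15 = 87
v0-v6-v5-v8-v4-v3-v2: 14 + 20 + 30 + 3 + 15 + 15 = 97
v0-v6-v5-v8-v3-v2: 14 + 20 + 30 + 16 + 15 = 95
v0-v6-v5-v4-v3-v2: 14 + 20 + 19 + 15 + 15 = 83
v0-v6-v5-v7-v8-v3-v2: 14 + 20 + 21 + 30 + 16 + 15 = 116
v0-v6-v5-v3-v2: 14 + 20 + 27 + 15 = 76
The minimum is 76.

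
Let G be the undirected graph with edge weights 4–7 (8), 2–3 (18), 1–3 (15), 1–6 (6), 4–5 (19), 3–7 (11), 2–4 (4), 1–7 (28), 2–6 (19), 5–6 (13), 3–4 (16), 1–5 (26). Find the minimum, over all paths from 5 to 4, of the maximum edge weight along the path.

Comparing a few candidate routes:
5 → 6 → 1 → 3 → 4: max(13, 6, 15, 16) = 16
5 → 6 → 2 → 3 → 7 → 4: max(13, 19, 18, 11, 8) = 19
5 → 4: max(19) = 19
5 → 6 → 1 → 3 → 2 → 4: max(13, 6, 15, 18, 4) = 18
5 → 6 → 1 → 3 → 7 → 4: max(13, 6, 15, 11, 8) = 15
5 → 6 → 2 → 4: max(13, 19, 4) = 19
The minimum achievable maximum is 15.

15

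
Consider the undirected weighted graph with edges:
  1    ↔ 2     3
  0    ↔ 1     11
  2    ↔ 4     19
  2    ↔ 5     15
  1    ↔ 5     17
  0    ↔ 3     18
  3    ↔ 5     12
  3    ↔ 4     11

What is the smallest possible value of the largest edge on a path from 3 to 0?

15

A few of the 3→0 routes:
3-5-1-0: max(12, 17, 11) = 17
3-5-2-1-0: max(12, 15, 3, 11) = 15
3-0: max(18) = 18
3-4-2-1-0: max(11, 19, 3, 11) = 19
Smallest bottleneck: 15.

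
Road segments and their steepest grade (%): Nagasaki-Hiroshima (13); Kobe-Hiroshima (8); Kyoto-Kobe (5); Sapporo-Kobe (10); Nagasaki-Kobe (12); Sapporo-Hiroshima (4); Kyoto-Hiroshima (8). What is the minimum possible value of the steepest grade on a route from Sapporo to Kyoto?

8

Comparing a few candidate routes:
Sapporo-Hiroshima-Kobe-Kyoto: max(4, 8, 5) = 8
Sapporo-Hiroshima-Kyoto: max(4, 8) = 8
Sapporo-Kobe-Hiroshima-Kyoto: max(10, 8, 8) = 10
Sapporo-Kobe-Kyoto: max(10, 5) = 10
Smallest bottleneck: 8%.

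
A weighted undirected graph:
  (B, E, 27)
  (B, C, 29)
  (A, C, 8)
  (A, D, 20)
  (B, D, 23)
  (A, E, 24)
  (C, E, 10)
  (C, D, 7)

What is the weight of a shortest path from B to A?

37

Checking several routes:
B - D - C - A: 23 + 7 + 8 = 38
B - C - A: 29 + 8 = 37
B - D - A: 23 + 20 = 43
The minimum is 37.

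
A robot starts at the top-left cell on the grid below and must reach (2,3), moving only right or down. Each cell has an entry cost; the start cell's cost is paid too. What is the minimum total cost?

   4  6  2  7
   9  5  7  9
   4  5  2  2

One optimal route is r0c0→r0c1→r0c2→r1c2→r2c2→r2c3.
Its cost is 4 + 6 + 2 + 7 + 2 + 2 = 23.
For comparison, the top-then-right route costs 30.

23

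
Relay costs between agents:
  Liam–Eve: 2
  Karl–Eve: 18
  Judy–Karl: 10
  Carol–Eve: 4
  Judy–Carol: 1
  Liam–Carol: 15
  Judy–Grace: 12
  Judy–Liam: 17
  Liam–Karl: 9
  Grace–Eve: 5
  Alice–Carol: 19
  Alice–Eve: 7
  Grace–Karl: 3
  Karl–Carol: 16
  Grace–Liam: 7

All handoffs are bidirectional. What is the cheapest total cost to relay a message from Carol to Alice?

Comparing a few candidate routes:
Carol → Liam → Eve → Alice: 15 + 2 + 7 = 24
Carol → Judy → Grace → Eve → Alice: 1 + 12 + 5 + 7 = 25
Carol → Eve → Alice: 4 + 7 = 11
Carol → Alice: 19
Shortest: 11.

11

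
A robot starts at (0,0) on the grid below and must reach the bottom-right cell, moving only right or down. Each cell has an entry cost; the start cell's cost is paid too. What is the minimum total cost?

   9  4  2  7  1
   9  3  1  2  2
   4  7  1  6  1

21

Take r0c0 -> r0c1 -> r0c2 -> r1c2 -> r1c3 -> r1c4 -> r2c4 for a total of 9 + 4 + 2 + 1 + 2 + 2 + 1 = 21.
(Top row then right column would cost 26.)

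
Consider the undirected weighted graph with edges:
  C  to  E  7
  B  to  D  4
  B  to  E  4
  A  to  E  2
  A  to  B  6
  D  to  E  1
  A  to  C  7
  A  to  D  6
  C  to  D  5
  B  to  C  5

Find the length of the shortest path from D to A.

3

A few of the D→A routes:
D-B-E-A: 4 + 4 + 2 = 10
D-E-B-A: 1 + 4 + 6 = 11
D-B-A: 4 + 6 = 10
D-A: 6
D-C-A: 5 + 7 = 12
D-E-A: 1 + 2 = 3
The minimum is 3.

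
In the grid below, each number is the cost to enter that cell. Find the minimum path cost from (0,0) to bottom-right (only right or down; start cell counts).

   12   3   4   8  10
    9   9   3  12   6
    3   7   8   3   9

42

Path (0,0)→(0,1)→(0,2)→(1,2)→(2,2)→(2,3)→(2,4): 12 + 3 + 4 + 3 + 8 + 3 + 9 = 42.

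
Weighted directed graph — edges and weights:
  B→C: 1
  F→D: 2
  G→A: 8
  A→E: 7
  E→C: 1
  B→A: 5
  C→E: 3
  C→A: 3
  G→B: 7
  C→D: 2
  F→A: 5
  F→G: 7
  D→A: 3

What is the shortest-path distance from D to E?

Paths from D to E:
D -> A -> E: 3 + 7 = 10
Best route has total 10.

10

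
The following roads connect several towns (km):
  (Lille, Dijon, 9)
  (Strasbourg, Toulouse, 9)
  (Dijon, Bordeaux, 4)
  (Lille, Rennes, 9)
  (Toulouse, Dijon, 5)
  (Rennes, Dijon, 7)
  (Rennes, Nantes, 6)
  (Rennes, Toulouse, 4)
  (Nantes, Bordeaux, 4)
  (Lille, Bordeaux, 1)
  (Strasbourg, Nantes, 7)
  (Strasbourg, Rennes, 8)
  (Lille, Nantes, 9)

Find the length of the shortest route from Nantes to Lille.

5

Some routes from Nantes to Lille:
Nantes - Lille: 9
Nantes - Rennes - Lille: 6 + 9 = 15
Nantes - Bordeaux - Lille: 4 + 1 = 5
The minimum is 5 km.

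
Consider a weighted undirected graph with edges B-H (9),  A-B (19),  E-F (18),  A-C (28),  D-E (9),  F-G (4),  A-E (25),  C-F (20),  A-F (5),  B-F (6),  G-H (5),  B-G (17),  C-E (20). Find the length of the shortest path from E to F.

18

Checking several routes:
E → A → B → F: 25 + 19 + 6 = 50
E → A → F: 25 + 5 = 30
E → F: 18
E → C → F: 20 + 20 = 40
Best route has total 18.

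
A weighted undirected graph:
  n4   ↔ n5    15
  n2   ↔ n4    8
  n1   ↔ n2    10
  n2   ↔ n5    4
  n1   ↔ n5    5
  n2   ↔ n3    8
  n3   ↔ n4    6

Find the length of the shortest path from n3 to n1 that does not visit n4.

Paths from n3 to n1 avoiding n4:
n3 → n2 → n5 → n1: 8 + 4 + 5 = 17
n3 → n2 → n1: 8 + 10 = 18
Best route has total 17.

17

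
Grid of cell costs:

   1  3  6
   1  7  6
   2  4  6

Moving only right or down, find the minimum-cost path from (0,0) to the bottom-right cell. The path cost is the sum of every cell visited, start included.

Path [0,0]→[1,0]→[2,0]→[2,1]→[2,2]: 1 + 1 + 2 + 4 + 6 = 14.

14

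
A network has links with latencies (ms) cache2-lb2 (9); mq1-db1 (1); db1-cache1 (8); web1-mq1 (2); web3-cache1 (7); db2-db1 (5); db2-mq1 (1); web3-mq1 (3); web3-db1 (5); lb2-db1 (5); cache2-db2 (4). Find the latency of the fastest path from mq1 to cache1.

A few of the mq1→cache1 routes:
mq1 -> db2 -> db1 -> cache1: 1 + 5 + 8 = 14
mq1 -> db1 -> cache1: 1 + 8 = 9
mq1 -> web3 -> cache1: 3 + 7 = 10
mq1 -> db1 -> web3 -> cache1: 1 + 5 + 7 = 13
The minimum is 9 ms.

9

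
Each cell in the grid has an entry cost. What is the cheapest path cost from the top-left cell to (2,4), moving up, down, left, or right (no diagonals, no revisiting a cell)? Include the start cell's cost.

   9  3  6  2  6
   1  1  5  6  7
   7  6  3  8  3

Path r0c0→r1c0→r1c1→r1c2→r2c2→r2c3→r2c4: 9 + 1 + 1 + 5 + 3 + 8 + 3 = 30.

30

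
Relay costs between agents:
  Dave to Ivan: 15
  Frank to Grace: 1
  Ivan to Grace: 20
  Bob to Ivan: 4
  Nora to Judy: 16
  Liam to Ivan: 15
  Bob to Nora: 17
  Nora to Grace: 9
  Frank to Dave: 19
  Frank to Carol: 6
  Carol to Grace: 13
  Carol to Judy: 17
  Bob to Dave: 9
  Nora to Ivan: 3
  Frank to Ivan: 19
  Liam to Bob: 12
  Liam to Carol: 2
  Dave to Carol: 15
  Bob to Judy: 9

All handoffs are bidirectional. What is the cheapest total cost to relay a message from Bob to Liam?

Checking several routes:
Bob -> Ivan -> Nora -> Grace -> Frank -> Carol -> Liam: 4 + 3 + 9 + 1 + 6 + 2 = 25
Bob -> Liam: 12
Bob -> Dave -> Carol -> Liam: 9 + 15 + 2 = 26
Bob -> Judy -> Carol -> Liam: 9 + 17 + 2 = 28
Bob -> Ivan -> Nora -> Grace -> Carol -> Liam: 4 + 3 + 9 + 13 + 2 = 31
Bob -> Ivan -> Liam: 4 + 15 = 19
Best route has total 12.

12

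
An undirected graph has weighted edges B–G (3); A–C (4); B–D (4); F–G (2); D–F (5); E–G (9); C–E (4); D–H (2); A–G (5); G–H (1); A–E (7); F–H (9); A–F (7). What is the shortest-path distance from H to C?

Some routes from H to C:
H-G-E-C: 1 + 9 + 4 = 14
H-G-A-E-C: 1 + 5 + 7 + 4 = 17
H-G-F-A-C: 1 + 2 + 7 + 4 = 14
H-G-A-C: 1 + 5 + 4 = 10
Best route has total 10.

10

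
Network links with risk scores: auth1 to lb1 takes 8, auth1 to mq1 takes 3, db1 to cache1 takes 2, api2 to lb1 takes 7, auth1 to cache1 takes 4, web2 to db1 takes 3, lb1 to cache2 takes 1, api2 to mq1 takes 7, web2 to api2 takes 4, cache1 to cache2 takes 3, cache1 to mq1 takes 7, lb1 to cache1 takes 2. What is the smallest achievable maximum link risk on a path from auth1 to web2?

4

Comparing a few candidate routes:
auth1-cache1-db1-web2: max(4, 2, 3) = 4
auth1-mq1-api2-web2: max(3, 7, 4) = 7
auth1-mq1-api2-lb1-cache2-cache1-db1-web2: max(3, 7, 7, 1, 3, 2, 3) = 7
auth1-mq1-api2-lb1-cache1-db1-web2: max(3, 7, 7, 2, 2, 3) = 7
Best route has worst link 4.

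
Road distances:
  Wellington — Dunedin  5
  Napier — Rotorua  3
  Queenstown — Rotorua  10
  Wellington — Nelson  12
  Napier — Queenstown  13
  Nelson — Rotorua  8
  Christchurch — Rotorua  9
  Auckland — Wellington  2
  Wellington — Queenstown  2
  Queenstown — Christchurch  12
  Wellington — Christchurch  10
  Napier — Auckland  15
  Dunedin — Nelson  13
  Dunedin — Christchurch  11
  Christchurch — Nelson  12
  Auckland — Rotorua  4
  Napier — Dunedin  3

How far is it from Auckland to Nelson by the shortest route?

12

A few of the Auckland→Nelson routes:
Auckland -> Wellington -> Dunedin -> Nelson: 2 + 5 + 13 = 20
Auckland -> Wellington -> Queenstown -> Rotorua -> Nelson: 2 + 2 + 10 + 8 = 22
Auckland -> Wellington -> Dunedin -> Napier -> Rotorua -> Nelson: 2 + 5 + 3 + 3 + 8 = 21
Auckland -> Wellington -> Nelson: 2 + 12 = 14
Auckland -> Rotorua -> Nelson: 4 + 8 = 12
Best route has total 12.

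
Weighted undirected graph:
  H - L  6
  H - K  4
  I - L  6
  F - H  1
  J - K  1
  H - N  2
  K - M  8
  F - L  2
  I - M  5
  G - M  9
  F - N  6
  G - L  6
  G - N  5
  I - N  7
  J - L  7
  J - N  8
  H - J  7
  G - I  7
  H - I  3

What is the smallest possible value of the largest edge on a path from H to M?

Some routes from H to M:
H -> F -> N -> G -> L -> I -> M: max(1, 6, 5, 6, 6, 5) = 6
H -> I -> M: max(3, 5) = 5
H -> N -> G -> L -> I -> M: max(2, 5, 6, 6, 5) = 6
H -> L -> I -> M: max(6, 6, 5) = 6
H -> N -> F -> L -> I -> M: max(2, 6, 2, 6, 5) = 6
H -> F -> L -> I -> M: max(1, 2, 6, 5) = 6
The minimum achievable maximum is 5.

5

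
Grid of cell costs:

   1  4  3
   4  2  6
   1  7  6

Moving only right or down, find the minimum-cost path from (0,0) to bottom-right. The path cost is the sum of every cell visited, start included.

19

Cheapest: [0,0]→[0,1]→[1,1]→[1,2]→[2,2]
  1 + 4 + 2 + 6 + 6 = 19
For comparison, the top-then-right route costs 20.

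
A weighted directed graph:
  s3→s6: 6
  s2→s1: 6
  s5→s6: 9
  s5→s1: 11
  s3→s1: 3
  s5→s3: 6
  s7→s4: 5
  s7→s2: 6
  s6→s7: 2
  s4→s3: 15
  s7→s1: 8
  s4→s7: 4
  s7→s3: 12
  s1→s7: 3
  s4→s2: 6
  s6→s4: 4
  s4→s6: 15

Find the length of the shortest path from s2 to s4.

14

Paths from s2 to s4:
s2 - s1 - s7 - s4: 6 + 3 + 5 = 14
s2 - s1 - s7 - s3 - s6 - s4: 6 + 3 + 12 + 6 + 4 = 31
The minimum is 14.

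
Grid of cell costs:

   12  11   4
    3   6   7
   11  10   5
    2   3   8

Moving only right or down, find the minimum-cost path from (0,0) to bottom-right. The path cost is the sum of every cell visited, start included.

39

Cheapest: (0,0)→(1,0)→(2,0)→(3,0)→(3,1)→(3,2)
  12 + 3 + 11 + 2 + 3 + 8 = 39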